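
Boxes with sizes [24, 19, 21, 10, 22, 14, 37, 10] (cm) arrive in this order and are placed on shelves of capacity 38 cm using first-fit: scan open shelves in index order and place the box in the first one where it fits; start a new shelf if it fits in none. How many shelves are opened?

5

  24 → shelf 1 (new)  [load 24/38]
  19 → shelf 2 (new)  [load 19/38]
  21 → shelf 3 (new)  [load 21/38]
  10 → shelf 1  [load 34/38]
  22 → shelf 4 (new)  [load 22/38]
  14 → shelf 2  [load 33/38]
  37 → shelf 5 (new)  [load 37/38]
  10 → shelf 3  [load 31/38]
5 shelves opened.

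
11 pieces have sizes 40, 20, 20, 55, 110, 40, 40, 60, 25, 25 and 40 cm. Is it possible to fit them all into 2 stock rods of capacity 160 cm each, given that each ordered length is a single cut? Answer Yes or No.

No

Total = 475 cm; ⌈475/160⌉ = 3.
At least 3 stock rods are required, but only 2 are allowed.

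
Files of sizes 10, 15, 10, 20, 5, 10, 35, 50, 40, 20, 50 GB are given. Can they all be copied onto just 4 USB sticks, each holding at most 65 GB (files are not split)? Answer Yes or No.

No

Total = 265 GB; ⌈265/65⌉ = 5.
At least 5 USB sticks are required, but only 4 are allowed.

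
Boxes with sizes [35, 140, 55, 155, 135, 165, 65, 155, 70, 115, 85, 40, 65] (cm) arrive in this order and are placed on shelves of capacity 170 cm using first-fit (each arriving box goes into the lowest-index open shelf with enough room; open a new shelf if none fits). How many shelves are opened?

  35 → shelf 1 (new)  [load 35/170]
  140 → shelf 2 (new)  [load 140/170]
  55 → shelf 1  [load 90/170]
  155 → shelf 3 (new)  [load 155/170]
  135 → shelf 4 (new)  [load 135/170]
  165 → shelf 5 (new)  [load 165/170]
  65 → shelf 1  [load 155/170]
  155 → shelf 6 (new)  [load 155/170]
  70 → shelf 7 (new)  [load 70/170]
  115 → shelf 8 (new)  [load 115/170]
  85 → shelf 7  [load 155/170]
  40 → shelf 8  [load 155/170]
  65 → shelf 9 (new)  [load 65/170]
9 shelves opened.

9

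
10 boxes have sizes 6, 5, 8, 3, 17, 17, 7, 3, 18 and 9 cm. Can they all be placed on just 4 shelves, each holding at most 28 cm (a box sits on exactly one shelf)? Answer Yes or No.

A valid assignment using 4 shelves:
  shelf 1: 18 + 9 = 27
  shelf 2: 17 + 8 + 3 = 28
  shelf 3: 17 + 7 + 3 = 27
  shelf 4: 6 + 5 = 11
Every load is within 28 cm, so 4 shelves suffice.

Yes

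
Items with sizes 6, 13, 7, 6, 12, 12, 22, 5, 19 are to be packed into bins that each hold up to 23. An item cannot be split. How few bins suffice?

5

Total = 22 + 19 + 13 + 12 + 12 + 7 + 6 + 6 + 5 = 102.
Lower bound: ⌈102/23⌉ = 5 bins.
A packing using 5 bins:
  bin 1: 22 = 22
  bin 2: 19 = 19
  bin 3: 13 + 7 = 20
  bin 4: 12 + 6 + 5 = 23
  bin 5: 12 + 6 = 18
This matches the lower bound, so 5 is optimal.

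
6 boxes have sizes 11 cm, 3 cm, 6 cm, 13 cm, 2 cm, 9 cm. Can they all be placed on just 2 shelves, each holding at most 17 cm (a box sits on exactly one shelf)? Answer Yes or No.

No

Total = 44 cm; ⌈44/17⌉ = 3.
At least 3 shelves are required, but only 2 are allowed.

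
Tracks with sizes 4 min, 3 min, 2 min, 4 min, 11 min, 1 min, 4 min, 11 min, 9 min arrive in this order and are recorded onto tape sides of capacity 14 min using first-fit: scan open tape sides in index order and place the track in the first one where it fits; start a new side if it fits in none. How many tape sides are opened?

  4 → side 1 (new)  [load 4/14]
  3 → side 1  [load 7/14]
  2 → side 1  [load 9/14]
  4 → side 1  [load 13/14]
  11 → side 2 (new)  [load 11/14]
  1 → side 1  [load 14/14]
  4 → side 3 (new)  [load 4/14]
  11 → side 4 (new)  [load 11/14]
  9 → side 3  [load 13/14]
4 tape sides opened.

4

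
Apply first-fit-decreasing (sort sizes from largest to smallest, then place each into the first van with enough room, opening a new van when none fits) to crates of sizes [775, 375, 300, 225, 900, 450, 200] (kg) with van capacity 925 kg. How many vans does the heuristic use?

4

Sorted descending: 900, 775, 450, 375, 300, 225, 200.
  900 → van 1 (new)  [load 900/925]
  775 → van 2 (new)  [load 775/925]
  450 → van 3 (new)  [load 450/925]
  375 → van 3  [load 825/925]
  300 → van 4 (new)  [load 300/925]
  225 → van 4  [load 525/925]
  200 → van 4  [load 725/925]
4 vans opened.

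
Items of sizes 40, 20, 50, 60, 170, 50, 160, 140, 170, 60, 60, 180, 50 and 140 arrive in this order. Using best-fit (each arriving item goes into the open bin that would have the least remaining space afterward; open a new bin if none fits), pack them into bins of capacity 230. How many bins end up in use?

  40 → bin 1 (new)  [load 40/230]
  20 → bin 1  [load 60/230]
  50 → bin 1  [load 110/230]
  60 → bin 1  [load 170/230]
  170 → bin 2 (new)  [load 170/230]
  50 → bin 1  [load 220/230]
  160 → bin 3 (new)  [load 160/230]
  140 → bin 4 (new)  [load 140/230]
  170 → bin 5 (new)  [load 170/230]
  60 → bin 2  [load 230/230]
  60 → bin 5  [load 230/230]
  180 → bin 6 (new)  [load 180/230]
  50 → bin 6  [load 230/230]
  140 → bin 7 (new)  [load 140/230]
7 bins opened.

7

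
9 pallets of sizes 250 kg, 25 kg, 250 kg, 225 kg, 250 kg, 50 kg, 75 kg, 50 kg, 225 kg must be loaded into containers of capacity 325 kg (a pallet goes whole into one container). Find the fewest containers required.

Total = 250 + 250 + 250 + 225 + 225 + 75 + 50 + 50 + 25 = 1400 kg.
Lower bound: ⌈1400/325⌉ = 5 containers.
A packing using 5 containers:
  container 1: 250 + 75 = 325
  container 2: 250 + 50 + 25 = 325
  container 3: 250 + 50 = 300
  container 4: 225 = 225
  container 5: 225 = 225
This matches the lower bound, so 5 is optimal.

5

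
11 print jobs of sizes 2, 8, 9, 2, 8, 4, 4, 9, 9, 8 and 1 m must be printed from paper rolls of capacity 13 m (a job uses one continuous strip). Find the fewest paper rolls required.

Total = 9 + 9 + 9 + 8 + 8 + 8 + 4 + 4 + 2 + 2 + 1 = 64 m.
Lower bound: ⌈64/13⌉ = 5 paper rolls.
Also, 6 print jobs each exceed 13/2 m, and no two of those can share a roll, so at least 6 paper rolls are needed.
A packing using 6 paper rolls:
  roll 1: 9 + 4 = 13
  roll 2: 9 + 4 = 13
  roll 3: 9 + 2 + 2 = 13
  roll 4: 8 + 1 = 9
  roll 5: 8 = 8
  roll 6: 8 = 8
This matches the lower bound, so 6 is optimal.

6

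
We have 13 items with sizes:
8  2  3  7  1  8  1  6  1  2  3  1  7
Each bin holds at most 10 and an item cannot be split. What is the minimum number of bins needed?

5

Total = 8 + 8 + 7 + 7 + 6 + 3 + 3 + 2 + 2 + 1 + 1 + 1 + 1 = 50.
Lower bound: ⌈50/10⌉ = 5 bins.
A packing using 5 bins:
  bin 1: 8 + 2 = 10
  bin 2: 8 + 2 = 10
  bin 3: 7 + 3 = 10
  bin 4: 7 + 3 = 10
  bin 5: 6 + 1 + 1 + 1 + 1 = 10
This matches the lower bound, so 5 is optimal.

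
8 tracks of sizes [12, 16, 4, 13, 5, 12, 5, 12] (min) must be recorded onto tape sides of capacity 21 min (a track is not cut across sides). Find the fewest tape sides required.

5

Total = 16 + 13 + 12 + 12 + 12 + 5 + 5 + 4 = 79 min.
Lower bound: ⌈79/21⌉ = 4 tape sides.
Also, 5 tracks each exceed 21/2 min, and no two of those can share a side, so at least 5 tape sides are needed.
A packing using 5 tape sides:
  side 1: 16 + 5 = 21
  side 2: 13 + 5 = 18
  side 3: 12 + 4 = 16
  side 4: 12 = 12
  side 5: 12 = 12
This matches the lower bound, so 5 is optimal.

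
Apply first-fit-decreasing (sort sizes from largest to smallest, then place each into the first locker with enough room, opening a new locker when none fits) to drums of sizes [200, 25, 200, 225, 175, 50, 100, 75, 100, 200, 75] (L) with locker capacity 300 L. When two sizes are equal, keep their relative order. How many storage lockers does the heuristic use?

Sorted descending: 225, 200, 200, 200, 175, 100, 100, 75, 75, 50, 25.
  225 → locker 1 (new)  [load 225/300]
  200 → locker 2 (new)  [load 200/300]
  200 → locker 3 (new)  [load 200/300]
  200 → locker 4 (new)  [load 200/300]
  175 → locker 5 (new)  [load 175/300]
  100 → locker 2  [load 300/300]
  100 → locker 3  [load 300/300]
  75 → locker 1  [load 300/300]
  75 → locker 4  [load 275/300]
  50 → locker 5  [load 225/300]
  25 → locker 4  [load 300/300]
5 storage lockers opened.

5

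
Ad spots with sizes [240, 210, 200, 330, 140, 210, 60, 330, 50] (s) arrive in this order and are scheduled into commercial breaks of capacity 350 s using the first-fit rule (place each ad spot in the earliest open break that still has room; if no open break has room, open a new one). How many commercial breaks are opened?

  240 → break 1 (new)  [load 240/350]
  210 → break 2 (new)  [load 210/350]
  200 → break 3 (new)  [load 200/350]
  330 → break 4 (new)  [load 330/350]
  140 → break 2  [load 350/350]
  210 → break 5 (new)  [load 210/350]
  60 → break 1  [load 300/350]
  330 → break 6 (new)  [load 330/350]
  50 → break 1  [load 350/350]
6 commercial breaks opened.

6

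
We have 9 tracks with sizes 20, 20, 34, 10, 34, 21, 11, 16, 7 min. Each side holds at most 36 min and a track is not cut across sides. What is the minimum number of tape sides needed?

Total = 34 + 34 + 21 + 20 + 20 + 16 + 11 + 10 + 7 = 173 min.
Lower bound: ⌈173/36⌉ = 5 tape sides.
A packing using 6 tape sides:
  side 1: 34 = 34
  side 2: 34 = 34
  side 3: 21 + 11 = 32
  side 4: 20 + 16 = 36
  side 5: 20 + 10 = 30
  side 6: 7 = 7
No arrangement into 5 tape sides stays within capacity, so 6 is optimal.

6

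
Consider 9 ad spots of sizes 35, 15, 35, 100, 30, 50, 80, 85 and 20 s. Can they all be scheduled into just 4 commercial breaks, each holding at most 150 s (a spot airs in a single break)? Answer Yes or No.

A valid assignment using 3 commercial breaks:
  break 1: 100 + 50 = 150
  break 2: 85 + 35 + 30 = 150
  break 3: 80 + 35 + 20 + 15 = 150
That uses only 3 ≤ 4, so 4 commercial breaks are enough.

Yes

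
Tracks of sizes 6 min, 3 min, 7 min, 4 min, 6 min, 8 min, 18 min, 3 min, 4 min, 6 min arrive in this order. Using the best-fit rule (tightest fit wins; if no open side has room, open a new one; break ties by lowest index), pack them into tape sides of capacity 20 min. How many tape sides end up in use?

4

  6 → side 1 (new)  [load 6/20]
  3 → side 1  [load 9/20]
  7 → side 1  [load 16/20]
  4 → side 1  [load 20/20]
  6 → side 2 (new)  [load 6/20]
  8 → side 2  [load 14/20]
  18 → side 3 (new)  [load 18/20]
  3 → side 2  [load 17/20]
  4 → side 4 (new)  [load 4/20]
  6 → side 4  [load 10/20]
4 tape sides opened.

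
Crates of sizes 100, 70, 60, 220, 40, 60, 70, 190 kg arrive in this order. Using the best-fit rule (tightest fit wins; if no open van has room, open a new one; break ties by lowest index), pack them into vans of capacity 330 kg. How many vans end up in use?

  100 → van 1 (new)  [load 100/330]
  70 → van 1  [load 170/330]
  60 → van 1  [load 230/330]
  220 → van 2 (new)  [load 220/330]
  40 → van 1  [load 270/330]
  60 → van 1  [load 330/330]
  70 → van 2  [load 290/330]
  190 → van 3 (new)  [load 190/330]
3 vans opened.

3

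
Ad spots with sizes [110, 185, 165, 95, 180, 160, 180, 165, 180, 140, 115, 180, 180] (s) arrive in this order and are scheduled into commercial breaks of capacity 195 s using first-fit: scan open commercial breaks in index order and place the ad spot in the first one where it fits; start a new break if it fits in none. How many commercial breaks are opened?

  110 → break 1 (new)  [load 110/195]
  185 → break 2 (new)  [load 185/195]
  165 → break 3 (new)  [load 165/195]
  95 → break 4 (new)  [load 95/195]
  180 → break 5 (new)  [load 180/195]
  160 → break 6 (new)  [load 160/195]
  180 → break 7 (new)  [load 180/195]
  165 → break 8 (new)  [load 165/195]
  180 → break 9 (new)  [load 180/195]
  140 → break 10 (new)  [load 140/195]
  115 → break 11 (new)  [load 115/195]
  180 → break 12 (new)  [load 180/195]
  180 → break 13 (new)  [load 180/195]
13 commercial breaks opened.

13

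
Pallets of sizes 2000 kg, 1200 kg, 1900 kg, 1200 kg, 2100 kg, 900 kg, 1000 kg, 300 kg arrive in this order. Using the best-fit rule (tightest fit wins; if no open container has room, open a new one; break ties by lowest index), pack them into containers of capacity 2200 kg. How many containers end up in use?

5

  2000 → container 1 (new)  [load 2000/2200]
  1200 → container 2 (new)  [load 1200/2200]
  1900 → container 3 (new)  [load 1900/2200]
  1200 → container 4 (new)  [load 1200/2200]
  2100 → container 5 (new)  [load 2100/2200]
  900 → container 2  [load 2100/2200]
  1000 → container 4  [load 2200/2200]
  300 → container 3  [load 2200/2200]
5 containers opened.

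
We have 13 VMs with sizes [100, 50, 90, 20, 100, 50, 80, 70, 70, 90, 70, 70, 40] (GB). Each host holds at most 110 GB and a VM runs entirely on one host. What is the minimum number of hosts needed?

Total = 100 + 100 + 90 + 90 + 80 + 70 + 70 + 70 + 70 + 50 + 50 + 40 + 20 = 900 GB.
Lower bound: ⌈900/110⌉ = 9 hosts.
A packing using 10 hosts:
  host 1: 100 = 100
  host 2: 100 = 100
  host 3: 90 + 20 = 110
  host 4: 90 = 90
  host 5: 80 = 80
  host 6: 70 + 40 = 110
  host 7: 70 = 70
  host 8: 70 = 70
  host 9: 70 = 70
  host 10: 50 + 50 = 100
No arrangement into 9 hosts stays within capacity, so 10 is optimal.

10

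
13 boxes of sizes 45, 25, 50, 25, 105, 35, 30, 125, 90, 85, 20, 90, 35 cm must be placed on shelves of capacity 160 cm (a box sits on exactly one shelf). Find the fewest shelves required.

Total = 125 + 105 + 90 + 90 + 85 + 50 + 45 + 35 + 35 + 30 + 25 + 25 + 20 = 760 cm.
Lower bound: ⌈760/160⌉ = 5 shelves.
A packing using 5 shelves:
  shelf 1: 125 + 35 = 160
  shelf 2: 105 + 50 = 155
  shelf 3: 90 + 45 + 25 = 160
  shelf 4: 90 + 35 + 30 = 155
  shelf 5: 85 + 25 + 20 = 130
This matches the lower bound, so 5 is optimal.

5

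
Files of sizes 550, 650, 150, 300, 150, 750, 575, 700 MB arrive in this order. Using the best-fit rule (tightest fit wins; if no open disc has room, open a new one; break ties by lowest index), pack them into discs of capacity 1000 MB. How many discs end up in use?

5

  550 → disc 1 (new)  [load 550/1000]
  650 → disc 2 (new)  [load 650/1000]
  150 → disc 2  [load 800/1000]
  300 → disc 1  [load 850/1000]
  150 → disc 1  [load 1000/1000]
  750 → disc 3 (new)  [load 750/1000]
  575 → disc 4 (new)  [load 575/1000]
  700 → disc 5 (new)  [load 700/1000]
5 discs opened.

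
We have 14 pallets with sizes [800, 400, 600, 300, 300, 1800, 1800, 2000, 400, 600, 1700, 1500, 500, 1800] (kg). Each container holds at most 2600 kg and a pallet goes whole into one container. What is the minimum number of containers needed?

Total = 2000 + 1800 + 1800 + 1800 + 1700 + 1500 + 800 + 600 + 600 + 500 + 400 + 400 + 300 + 300 = 14500 kg.
Lower bound: ⌈14500/2600⌉ = 6 containers.
A packing using 6 containers:
  container 1: 2000 + 600 = 2600
  container 2: 1800 + 800 = 2600
  container 3: 1800 + 600 = 2400
  container 4: 1800 + 500 + 300 = 2600
  container 5: 1700 + 400 + 400 = 2500
  container 6: 1500 + 300 = 1800
This matches the lower bound, so 6 is optimal.

6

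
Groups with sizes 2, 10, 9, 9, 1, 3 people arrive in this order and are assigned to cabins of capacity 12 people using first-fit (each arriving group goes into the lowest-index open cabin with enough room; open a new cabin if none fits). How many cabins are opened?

3

  2 → cabin 1 (new)  [load 2/12]
  10 → cabin 1  [load 12/12]
  9 → cabin 2 (new)  [load 9/12]
  9 → cabin 3 (new)  [load 9/12]
  1 → cabin 2  [load 10/12]
  3 → cabin 3  [load 12/12]
3 cabins opened.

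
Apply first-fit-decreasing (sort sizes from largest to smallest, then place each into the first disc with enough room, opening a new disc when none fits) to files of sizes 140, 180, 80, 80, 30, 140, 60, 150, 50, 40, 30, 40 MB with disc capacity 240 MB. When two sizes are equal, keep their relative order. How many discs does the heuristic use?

5

Sorted descending: 180, 150, 140, 140, 80, 80, 60, 50, 40, 40, 30, 30.
  180 → disc 1 (new)  [load 180/240]
  150 → disc 2 (new)  [load 150/240]
  140 → disc 3 (new)  [load 140/240]
  140 → disc 4 (new)  [load 140/240]
  80 → disc 2  [load 230/240]
  80 → disc 3  [load 220/240]
  60 → disc 1  [load 240/240]
  50 → disc 4  [load 190/240]
  40 → disc 4  [load 230/240]
  40 → disc 5 (new)  [load 40/240]
  30 → disc 5  [load 70/240]
  30 → disc 5  [load 100/240]
5 discs opened.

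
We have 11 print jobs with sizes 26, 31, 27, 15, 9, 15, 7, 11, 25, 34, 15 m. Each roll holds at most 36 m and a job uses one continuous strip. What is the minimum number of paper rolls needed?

7

Total = 34 + 31 + 27 + 26 + 25 + 15 + 15 + 15 + 11 + 9 + 7 = 215 m.
Lower bound: ⌈215/36⌉ = 6 paper rolls.
A packing using 7 paper rolls:
  roll 1: 34 = 34
  roll 2: 31 = 31
  roll 3: 27 + 9 = 36
  roll 4: 26 + 7 = 33
  roll 5: 25 + 11 = 36
  roll 6: 15 + 15 = 30
  roll 7: 15 = 15
No arrangement into 6 paper rolls stays within capacity, so 7 is optimal.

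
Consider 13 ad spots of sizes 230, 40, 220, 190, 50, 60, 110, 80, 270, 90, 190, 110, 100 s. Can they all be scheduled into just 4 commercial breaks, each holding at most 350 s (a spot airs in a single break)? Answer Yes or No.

Total = 1740 s; ⌈1740/350⌉ = 5.
At least 5 commercial breaks are required, but only 4 are allowed.

No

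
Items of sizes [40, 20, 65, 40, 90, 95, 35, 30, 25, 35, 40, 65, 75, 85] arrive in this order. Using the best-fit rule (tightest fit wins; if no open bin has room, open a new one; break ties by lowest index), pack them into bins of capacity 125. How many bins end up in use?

  40 → bin 1 (new)  [load 40/125]
  20 → bin 1  [load 60/125]
  65 → bin 1  [load 125/125]
  40 → bin 2 (new)  [load 40/125]
  90 → bin 3 (new)  [load 90/125]
  95 → bin 4 (new)  [load 95/125]
  35 → bin 3  [load 125/125]
  30 → bin 4  [load 125/125]
  25 → bin 2  [load 65/125]
  35 → bin 2  [load 100/125]
  40 → bin 5 (new)  [load 40/125]
  65 → bin 5  [load 105/125]
  75 → bin 6 (new)  [load 75/125]
  85 → bin 7 (new)  [load 85/125]
7 bins opened.

7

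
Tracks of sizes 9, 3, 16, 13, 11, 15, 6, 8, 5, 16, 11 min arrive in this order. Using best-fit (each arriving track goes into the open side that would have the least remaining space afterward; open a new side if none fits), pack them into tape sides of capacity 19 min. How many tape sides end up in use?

7

  9 → side 1 (new)  [load 9/19]
  3 → side 1  [load 12/19]
  16 → side 2 (new)  [load 16/19]
  13 → side 3 (new)  [load 13/19]
  11 → side 4 (new)  [load 11/19]
  15 → side 5 (new)  [load 15/19]
  6 → side 3  [load 19/19]
  8 → side 4  [load 19/19]
  5 → side 1  [load 17/19]
  16 → side 6 (new)  [load 16/19]
  11 → side 7 (new)  [load 11/19]
7 tape sides opened.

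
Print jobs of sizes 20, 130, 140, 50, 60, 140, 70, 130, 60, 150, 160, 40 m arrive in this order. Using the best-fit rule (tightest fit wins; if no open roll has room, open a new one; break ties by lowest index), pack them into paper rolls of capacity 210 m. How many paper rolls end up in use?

  20 → roll 1 (new)  [load 20/210]
  130 → roll 1  [load 150/210]
  140 → roll 2 (new)  [load 140/210]
  50 → roll 1  [load 200/210]
  60 → roll 2  [load 200/210]
  140 → roll 3 (new)  [load 140/210]
  70 → roll 3  [load 210/210]
  130 → roll 4 (new)  [load 130/210]
  60 → roll 4  [load 190/210]
  150 → roll 5 (new)  [load 150/210]
  160 → roll 6 (new)  [load 160/210]
  40 → roll 6  [load 200/210]
6 paper rolls opened.

6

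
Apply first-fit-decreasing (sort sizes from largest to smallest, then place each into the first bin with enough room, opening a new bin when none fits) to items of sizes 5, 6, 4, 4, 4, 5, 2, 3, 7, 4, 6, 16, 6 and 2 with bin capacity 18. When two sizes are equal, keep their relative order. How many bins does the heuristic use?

5

Sorted descending: 16, 7, 6, 6, 6, 5, 5, 4, 4, 4, 4, 3, 2, 2.
  16 → bin 1 (new)  [load 16/18]
  7 → bin 2 (new)  [load 7/18]
  6 → bin 2  [load 13/18]
  6 → bin 3 (new)  [load 6/18]
  6 → bin 3  [load 12/18]
  5 → bin 2  [load 18/18]
  5 → bin 3  [load 17/18]
  4 → bin 4 (new)  [load 4/18]
  4 → bin 4  [load 8/18]
  4 → bin 4  [load 12/18]
  4 → bin 4  [load 16/18]
  3 → bin 5 (new)  [load 3/18]
  2 → bin 1  [load 18/18]
  2 → bin 4  [load 18/18]
5 bins opened.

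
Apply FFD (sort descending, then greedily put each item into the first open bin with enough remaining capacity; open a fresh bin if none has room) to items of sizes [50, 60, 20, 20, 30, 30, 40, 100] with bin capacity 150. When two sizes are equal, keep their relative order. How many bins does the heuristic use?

3

Sorted descending: 100, 60, 50, 40, 30, 30, 20, 20.
  100 → bin 1 (new)  [load 100/150]
  60 → bin 2 (new)  [load 60/150]
  50 → bin 1  [load 150/150]
  40 → bin 2  [load 100/150]
  30 → bin 2  [load 130/150]
  30 → bin 3 (new)  [load 30/150]
  20 → bin 2  [load 150/150]
  20 → bin 3  [load 50/150]
3 bins opened.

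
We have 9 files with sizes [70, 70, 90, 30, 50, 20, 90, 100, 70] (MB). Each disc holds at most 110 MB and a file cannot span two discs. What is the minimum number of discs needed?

Total = 100 + 90 + 90 + 70 + 70 + 70 + 50 + 30 + 20 = 590 MB.
Lower bound: ⌈590/110⌉ = 6 discs.
A packing using 7 discs:
  disc 1: 100 = 100
  disc 2: 90 + 20 = 110
  disc 3: 90 = 90
  disc 4: 70 + 30 = 100
  disc 5: 70 = 70
  disc 6: 70 = 70
  disc 7: 50 = 50
No arrangement into 6 discs stays within capacity, so 7 is optimal.

7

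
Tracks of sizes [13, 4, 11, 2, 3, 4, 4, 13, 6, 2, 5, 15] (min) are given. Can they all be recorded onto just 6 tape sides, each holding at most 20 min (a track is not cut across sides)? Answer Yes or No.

A valid assignment using 5 tape sides:
  side 1: 15 + 5 = 20
  side 2: 13 + 6 = 19
  side 3: 13 + 4 + 3 = 20
  side 4: 11 + 4 + 4 = 19
  side 5: 2 + 2 = 4
That uses only 5 ≤ 6, so 6 tape sides are enough.

Yes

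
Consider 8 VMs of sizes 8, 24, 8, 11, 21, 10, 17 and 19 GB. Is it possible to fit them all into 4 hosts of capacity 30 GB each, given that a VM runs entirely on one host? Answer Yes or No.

Total = 118 GB; ⌈118/30⌉ = 4.
The bound of 4 does not rule out 4, but exhaustive search shows no assignment into 4 hosts of capacity 30 GB exists — the minimum is 5.

No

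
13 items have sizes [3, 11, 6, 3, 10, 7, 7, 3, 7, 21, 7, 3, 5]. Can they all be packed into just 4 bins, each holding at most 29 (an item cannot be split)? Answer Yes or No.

Yes

A valid assignment using 4 bins:
  bin 1: 21 + 7 = 28
  bin 2: 11 + 10 + 7 = 28
  bin 3: 7 + 7 + 6 + 5 + 3 = 28
  bin 4: 3 + 3 + 3 = 9
Every load is within 29, so 4 bins suffice.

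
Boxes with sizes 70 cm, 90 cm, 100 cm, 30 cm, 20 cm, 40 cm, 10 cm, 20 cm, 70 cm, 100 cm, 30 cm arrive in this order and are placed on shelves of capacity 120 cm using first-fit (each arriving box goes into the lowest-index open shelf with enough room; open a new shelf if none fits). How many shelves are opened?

6

  70 → shelf 1 (new)  [load 70/120]
  90 → shelf 2 (new)  [load 90/120]
  100 → shelf 3 (new)  [load 100/120]
  30 → shelf 1  [load 100/120]
  20 → shelf 1  [load 120/120]
  40 → shelf 4 (new)  [load 40/120]
  10 → shelf 2  [load 100/120]
  20 → shelf 2  [load 120/120]
  70 → shelf 4  [load 110/120]
  100 → shelf 5 (new)  [load 100/120]
  30 → shelf 6 (new)  [load 30/120]
6 shelves opened.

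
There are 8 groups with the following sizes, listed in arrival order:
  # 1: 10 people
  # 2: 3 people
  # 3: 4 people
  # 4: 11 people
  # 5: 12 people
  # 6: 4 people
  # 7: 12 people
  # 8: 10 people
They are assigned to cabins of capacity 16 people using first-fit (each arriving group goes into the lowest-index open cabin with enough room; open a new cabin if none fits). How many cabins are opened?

  10 → cabin 1 (new)  [load 10/16]
  3 → cabin 1  [load 13/16]
  4 → cabin 2 (new)  [load 4/16]
  11 → cabin 2  [load 15/16]
  12 → cabin 3 (new)  [load 12/16]
  4 → cabin 3  [load 16/16]
  12 → cabin 4 (new)  [load 12/16]
  10 → cabin 5 (new)  [load 10/16]
5 cabins opened.

5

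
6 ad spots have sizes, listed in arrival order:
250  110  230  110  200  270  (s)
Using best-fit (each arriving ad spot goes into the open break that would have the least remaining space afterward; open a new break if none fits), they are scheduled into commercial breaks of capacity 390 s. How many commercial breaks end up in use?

4

  250 → break 1 (new)  [load 250/390]
  110 → break 1  [load 360/390]
  230 → break 2 (new)  [load 230/390]
  110 → break 2  [load 340/390]
  200 → break 3 (new)  [load 200/390]
  270 → break 4 (new)  [load 270/390]
4 commercial breaks opened.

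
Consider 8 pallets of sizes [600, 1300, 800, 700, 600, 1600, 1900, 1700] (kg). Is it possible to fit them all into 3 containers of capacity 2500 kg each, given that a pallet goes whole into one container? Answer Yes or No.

No

Total = 9200 kg; ⌈9200/2500⌉ = 4.
At least 4 containers are required, but only 3 are allowed.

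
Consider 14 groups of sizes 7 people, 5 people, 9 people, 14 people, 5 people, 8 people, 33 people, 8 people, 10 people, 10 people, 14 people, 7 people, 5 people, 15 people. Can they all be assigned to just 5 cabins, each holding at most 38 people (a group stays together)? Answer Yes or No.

A valid assignment using 4 cabins:
  cabin 1: 33 + 5 = 38
  cabin 2: 15 + 14 + 9 = 38
  cabin 3: 14 + 10 + 8 + 5 = 37
  cabin 4: 10 + 8 + 7 + 7 + 5 = 37
That uses only 4 ≤ 5, so 5 cabins are enough.

Yes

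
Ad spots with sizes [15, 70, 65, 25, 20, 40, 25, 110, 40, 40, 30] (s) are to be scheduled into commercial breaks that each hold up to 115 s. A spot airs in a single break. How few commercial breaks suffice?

5

Total = 110 + 70 + 65 + 40 + 40 + 40 + 30 + 25 + 25 + 20 + 15 = 480 s.
Lower bound: ⌈480/115⌉ = 5 commercial breaks.
A packing using 5 commercial breaks:
  break 1: 110 = 110
  break 2: 70 + 40 = 110
  break 3: 65 + 40 = 105
  break 4: 40 + 30 + 25 + 20 = 115
  break 5: 25 + 15 = 40
This matches the lower bound, so 5 is optimal.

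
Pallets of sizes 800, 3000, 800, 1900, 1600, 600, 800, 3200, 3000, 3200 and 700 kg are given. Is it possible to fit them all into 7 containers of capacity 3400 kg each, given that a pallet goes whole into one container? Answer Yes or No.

Yes

A valid assignment using 7 containers:
  container 1: 3200 = 3200
  container 2: 3200 = 3200
  container 3: 3000 = 3000
  container 4: 3000 = 3000
  container 5: 1900 + 800 + 700 = 3400
  container 6: 1600 + 800 + 800 = 3200
  container 7: 600 = 600
Every load is within 3400 kg, so 7 containers suffice.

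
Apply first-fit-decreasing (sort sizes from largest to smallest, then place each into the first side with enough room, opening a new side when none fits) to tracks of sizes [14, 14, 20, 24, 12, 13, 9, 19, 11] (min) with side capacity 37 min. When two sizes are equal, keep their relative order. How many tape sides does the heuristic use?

4

Sorted descending: 24, 20, 19, 14, 14, 13, 12, 11, 9.
  24 → side 1 (new)  [load 24/37]
  20 → side 2 (new)  [load 20/37]
  19 → side 3 (new)  [load 19/37]
  14 → side 2  [load 34/37]
  14 → side 3  [load 33/37]
  13 → side 1  [load 37/37]
  12 → side 4 (new)  [load 12/37]
  11 → side 4  [load 23/37]
  9 → side 4  [load 32/37]
4 tape sides opened.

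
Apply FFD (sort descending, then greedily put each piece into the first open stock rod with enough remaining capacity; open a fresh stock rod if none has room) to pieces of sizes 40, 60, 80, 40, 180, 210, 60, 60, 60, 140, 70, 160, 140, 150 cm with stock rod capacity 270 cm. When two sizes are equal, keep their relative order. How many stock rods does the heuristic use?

6

Sorted descending: 210, 180, 160, 150, 140, 140, 80, 70, 60, 60, 60, 60, 40, 40.
  210 → stock rod 1 (new)  [load 210/270]
  180 → stock rod 2 (new)  [load 180/270]
  160 → stock rod 3 (new)  [load 160/270]
  150 → stock rod 4 (new)  [load 150/270]
  140 → stock rod 5 (new)  [load 140/270]
  140 → stock rod 6 (new)  [load 140/270]
  80 → stock rod 2  [load 260/270]
  70 → stock rod 3  [load 230/270]
  60 → stock rod 1  [load 270/270]
  60 → stock rod 4  [load 210/270]
  60 → stock rod 4  [load 270/270]
  60 → stock rod 5  [load 200/270]
  40 → stock rod 3  [load 270/270]
  40 → stock rod 5  [load 240/270]
6 stock rods opened.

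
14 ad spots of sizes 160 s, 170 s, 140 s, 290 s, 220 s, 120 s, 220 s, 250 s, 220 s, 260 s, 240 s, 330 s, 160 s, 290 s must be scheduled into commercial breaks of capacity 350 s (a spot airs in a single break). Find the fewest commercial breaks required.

Total = 330 + 290 + 290 + 260 + 250 + 240 + 220 + 220 + 220 + 170 + 160 + 160 + 140 + 120 = 3070 s.
Lower bound: ⌈3070/350⌉ = 9 commercial breaks.
A packing using 11 commercial breaks:
  break 1: 330 = 330
  break 2: 290 = 290
  break 3: 290 = 290
  break 4: 260 = 260
  break 5: 250 = 250
  break 6: 240 = 240
  break 7: 220 + 120 = 340
  break 8: 220 = 220
  break 9: 220 = 220
  break 10: 170 + 160 = 330
  break 11: 160 + 140 = 300
No arrangement into 10 commercial breaks stays within capacity, so 11 is optimal.

11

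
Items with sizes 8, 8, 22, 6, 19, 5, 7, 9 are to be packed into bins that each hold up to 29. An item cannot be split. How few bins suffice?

3

Total = 22 + 19 + 9 + 8 + 8 + 7 + 6 + 5 = 84.
Lower bound: ⌈84/29⌉ = 3 bins.
A packing using 3 bins:
  bin 1: 22 + 7 = 29
  bin 2: 19 + 9 = 28
  bin 3: 8 + 8 + 6 + 5 = 27
This matches the lower bound, so 3 is optimal.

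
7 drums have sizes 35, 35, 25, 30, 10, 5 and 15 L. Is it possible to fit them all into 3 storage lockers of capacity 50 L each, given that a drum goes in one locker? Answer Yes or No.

Total = 155 L; ⌈155/50⌉ = 4.
At least 4 storage lockers are required, but only 3 are allowed.

No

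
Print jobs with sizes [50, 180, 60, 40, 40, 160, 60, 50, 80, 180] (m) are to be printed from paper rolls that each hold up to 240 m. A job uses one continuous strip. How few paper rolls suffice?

Total = 180 + 180 + 160 + 80 + 60 + 60 + 50 + 50 + 40 + 40 = 900 m.
Lower bound: ⌈900/240⌉ = 4 paper rolls.
A packing using 4 paper rolls:
  roll 1: 180 + 60 = 240
  roll 2: 180 + 60 = 240
  roll 3: 160 + 80 = 240
  roll 4: 50 + 50 + 40 + 40 = 180
This matches the lower bound, so 4 is optimal.

4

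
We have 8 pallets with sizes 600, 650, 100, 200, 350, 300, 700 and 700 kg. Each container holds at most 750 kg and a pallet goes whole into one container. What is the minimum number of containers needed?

Total = 700 + 700 + 650 + 600 + 350 + 300 + 200 + 100 = 3600 kg.
Lower bound: ⌈3600/750⌉ = 5 containers.
A packing using 6 containers:
  container 1: 700 = 700
  container 2: 700 = 700
  container 3: 650 + 100 = 750
  container 4: 600 = 600
  container 5: 350 + 300 = 650
  container 6: 200 = 200
No arrangement into 5 containers stays within capacity, so 6 is optimal.

6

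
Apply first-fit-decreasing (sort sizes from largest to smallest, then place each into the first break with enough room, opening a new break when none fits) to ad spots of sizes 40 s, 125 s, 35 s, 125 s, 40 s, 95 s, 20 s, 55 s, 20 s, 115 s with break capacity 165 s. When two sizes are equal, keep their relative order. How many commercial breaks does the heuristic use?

Sorted descending: 125, 125, 115, 95, 55, 40, 40, 35, 20, 20.
  125 → break 1 (new)  [load 125/165]
  125 → break 2 (new)  [load 125/165]
  115 → break 3 (new)  [load 115/165]
  95 → break 4 (new)  [load 95/165]
  55 → break 4  [load 150/165]
  40 → break 1  [load 165/165]
  40 → break 2  [load 165/165]
  35 → break 3  [load 150/165]
  20 → break 5 (new)  [load 20/165]
  20 → break 5  [load 40/165]
5 commercial breaks opened.

5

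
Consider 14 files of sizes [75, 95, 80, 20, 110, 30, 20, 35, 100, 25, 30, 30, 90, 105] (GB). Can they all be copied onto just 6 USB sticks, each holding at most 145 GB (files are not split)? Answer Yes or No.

Total = 845 GB; ⌈845/145⌉ = 6.
7 files each exceed half the capacity and cannot share a USB stick, forcing at least 7 USB sticks.
At least 7 USB sticks are required, but only 6 are allowed.

No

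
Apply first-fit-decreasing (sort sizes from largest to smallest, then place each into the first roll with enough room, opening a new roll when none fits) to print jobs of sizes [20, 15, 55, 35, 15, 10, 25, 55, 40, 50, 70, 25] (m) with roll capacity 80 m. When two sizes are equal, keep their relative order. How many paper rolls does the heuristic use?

6

Sorted descending: 70, 55, 55, 50, 40, 35, 25, 25, 20, 15, 15, 10.
  70 → roll 1 (new)  [load 70/80]
  55 → roll 2 (new)  [load 55/80]
  55 → roll 3 (new)  [load 55/80]
  50 → roll 4 (new)  [load 50/80]
  40 → roll 5 (new)  [load 40/80]
  35 → roll 5  [load 75/80]
  25 → roll 2  [load 80/80]
  25 → roll 3  [load 80/80]
  20 → roll 4  [load 70/80]
  15 → roll 6 (new)  [load 15/80]
  15 → roll 6  [load 30/80]
  10 → roll 1  [load 80/80]
6 paper rolls opened.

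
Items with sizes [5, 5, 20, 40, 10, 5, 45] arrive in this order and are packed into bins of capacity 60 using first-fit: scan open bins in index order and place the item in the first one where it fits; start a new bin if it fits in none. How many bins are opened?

3

  5 → bin 1 (new)  [load 5/60]
  5 → bin 1  [load 10/60]
  20 → bin 1  [load 30/60]
  40 → bin 2 (new)  [load 40/60]
  10 → bin 1  [load 40/60]
  5 → bin 1  [load 45/60]
  45 → bin 3 (new)  [load 45/60]
3 bins opened.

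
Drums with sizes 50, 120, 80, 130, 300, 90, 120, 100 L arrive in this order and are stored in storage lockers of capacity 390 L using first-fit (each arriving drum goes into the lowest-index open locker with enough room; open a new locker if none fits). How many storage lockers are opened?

  50 → locker 1 (new)  [load 50/390]
  120 → locker 1  [load 170/390]
  80 → locker 1  [load 250/390]
  130 → locker 1  [load 380/390]
  300 → locker 2 (new)  [load 300/390]
  90 → locker 2  [load 390/390]
  120 → locker 3 (new)  [load 120/390]
  100 → locker 3  [load 220/390]
3 storage lockers opened.

3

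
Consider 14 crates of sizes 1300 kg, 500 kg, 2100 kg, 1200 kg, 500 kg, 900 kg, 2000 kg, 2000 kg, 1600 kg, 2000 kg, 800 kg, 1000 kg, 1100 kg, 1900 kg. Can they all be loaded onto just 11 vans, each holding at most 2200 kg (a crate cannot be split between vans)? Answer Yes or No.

A valid assignment using 10 vans:
  van 1: 2100 = 2100
  van 2: 2000 = 2000
  van 3: 2000 = 2000
  van 4: 2000 = 2000
  van 5: 1900 = 1900
  van 6: 1600 + 500 = 2100
  van 7: 1300 + 900 = 2200
  van 8: 1200 + 1000 = 2200
  van 9: 1100 + 800 = 1900
  van 10: 500 = 500
That uses only 10 ≤ 11, so 11 vans are enough.

Yes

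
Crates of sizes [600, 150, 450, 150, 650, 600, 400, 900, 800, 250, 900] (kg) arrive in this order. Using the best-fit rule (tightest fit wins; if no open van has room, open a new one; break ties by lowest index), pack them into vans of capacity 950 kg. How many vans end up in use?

  600 → van 1 (new)  [load 600/950]
  150 → van 1  [load 750/950]
  450 → van 2 (new)  [load 450/950]
  150 → van 1  [load 900/950]
  650 → van 3 (new)  [load 650/950]
  600 → van 4 (new)  [load 600/950]
  400 → van 2  [load 850/950]
  900 → van 5 (new)  [load 900/950]
  800 → van 6 (new)  [load 800/950]
  250 → van 3  [load 900/950]
  900 → van 7 (new)  [load 900/950]
7 vans opened.

7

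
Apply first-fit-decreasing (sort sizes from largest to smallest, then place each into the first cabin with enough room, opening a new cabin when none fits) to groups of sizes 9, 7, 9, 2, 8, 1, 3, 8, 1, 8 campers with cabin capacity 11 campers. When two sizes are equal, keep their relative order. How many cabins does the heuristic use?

6

Sorted descending: 9, 9, 8, 8, 8, 7, 3, 2, 1, 1.
  9 → cabin 1 (new)  [load 9/11]
  9 → cabin 2 (new)  [load 9/11]
  8 → cabin 3 (new)  [load 8/11]
  8 → cabin 4 (new)  [load 8/11]
  8 → cabin 5 (new)  [load 8/11]
  7 → cabin 6 (new)  [load 7/11]
  3 → cabin 3  [load 11/11]
  2 → cabin 1  [load 11/11]
  1 → cabin 2  [load 10/11]
  1 → cabin 2  [load 11/11]
6 cabins opened.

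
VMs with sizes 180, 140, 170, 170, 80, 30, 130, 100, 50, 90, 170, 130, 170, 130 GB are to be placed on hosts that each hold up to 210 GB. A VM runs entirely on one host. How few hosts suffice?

Total = 180 + 170 + 170 + 170 + 170 + 140 + 130 + 130 + 130 + 100 + 90 + 80 + 50 + 30 = 1740 GB.
Lower bound: ⌈1740/210⌉ = 9 hosts.
A packing using 10 hosts:
  host 1: 180 + 30 = 210
  host 2: 170 = 170
  host 3: 170 = 170
  host 4: 170 = 170
  host 5: 170 = 170
  host 6: 140 + 50 = 190
  host 7: 130 + 80 = 210
  host 8: 130 = 130
  host 9: 130 = 130
  host 10: 100 + 90 = 190
No arrangement into 9 hosts stays within capacity, so 10 is optimal.

10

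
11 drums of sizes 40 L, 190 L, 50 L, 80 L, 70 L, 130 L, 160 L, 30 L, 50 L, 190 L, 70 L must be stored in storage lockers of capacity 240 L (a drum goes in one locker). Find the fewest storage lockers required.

5

Total = 190 + 190 + 160 + 130 + 80 + 70 + 70 + 50 + 50 + 40 + 30 = 1060 L.
Lower bound: ⌈1060/240⌉ = 5 storage lockers.
A packing using 5 storage lockers:
  locker 1: 190 + 50 = 240
  locker 2: 190 + 50 = 240
  locker 3: 160 + 80 = 240
  locker 4: 130 + 70 + 40 = 240
  locker 5: 70 + 30 = 100
This matches the lower bound, so 5 is optimal.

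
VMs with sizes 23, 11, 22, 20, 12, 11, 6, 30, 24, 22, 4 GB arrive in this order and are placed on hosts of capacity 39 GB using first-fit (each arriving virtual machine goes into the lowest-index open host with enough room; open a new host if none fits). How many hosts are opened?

6

  23 → host 1 (new)  [load 23/39]
  11 → host 1  [load 34/39]
  22 → host 2 (new)  [load 22/39]
  20 → host 3 (new)  [load 20/39]
  12 → host 2  [load 34/39]
  11 → host 3  [load 31/39]
  6 → host 3  [load 37/39]
  30 → host 4 (new)  [load 30/39]
  24 → host 5 (new)  [load 24/39]
  22 → host 6 (new)  [load 22/39]
  4 → host 1  [load 38/39]
6 hosts opened.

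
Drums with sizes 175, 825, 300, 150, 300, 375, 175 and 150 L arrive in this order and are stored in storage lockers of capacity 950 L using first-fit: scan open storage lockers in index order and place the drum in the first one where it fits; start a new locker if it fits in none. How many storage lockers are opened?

  175 → locker 1 (new)  [load 175/950]
  825 → locker 2 (new)  [load 825/950]
  300 → locker 1  [load 475/950]
  150 → locker 1  [load 625/950]
  300 → locker 1  [load 925/950]
  375 → locker 3 (new)  [load 375/950]
  175 → locker 3  [load 550/950]
  150 → locker 3  [load 700/950]
3 storage lockers opened.

3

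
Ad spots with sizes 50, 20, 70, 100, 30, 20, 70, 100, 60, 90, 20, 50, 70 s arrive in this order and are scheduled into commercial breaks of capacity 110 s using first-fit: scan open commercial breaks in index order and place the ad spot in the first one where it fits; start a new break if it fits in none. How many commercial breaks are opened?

8

  50 → break 1 (new)  [load 50/110]
  20 → break 1  [load 70/110]
  70 → break 2 (new)  [load 70/110]
  100 → break 3 (new)  [load 100/110]
  30 → break 1  [load 100/110]
  20 → break 2  [load 90/110]
  70 → break 4 (new)  [load 70/110]
  100 → break 5 (new)  [load 100/110]
  60 → break 6 (new)  [load 60/110]
  90 → break 7 (new)  [load 90/110]
  20 → break 2  [load 110/110]
  50 → break 6  [load 110/110]
  70 → break 8 (new)  [load 70/110]
8 commercial breaks opened.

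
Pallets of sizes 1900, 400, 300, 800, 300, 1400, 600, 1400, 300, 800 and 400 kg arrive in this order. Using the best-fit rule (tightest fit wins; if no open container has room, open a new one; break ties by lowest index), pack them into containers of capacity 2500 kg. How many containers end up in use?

4

  1900 → container 1 (new)  [load 1900/2500]
  400 → container 1  [load 2300/2500]
  300 → container 2 (new)  [load 300/2500]
  800 → container 2  [load 1100/2500]
  300 → container 2  [load 1400/2500]
  1400 → container 3 (new)  [load 1400/2500]
  600 → container 2  [load 2000/2500]
  1400 → container 4 (new)  [load 1400/2500]
  300 → container 2  [load 2300/2500]
  800 → container 3  [load 2200/2500]
  400 → container 4  [load 1800/2500]
4 containers opened.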